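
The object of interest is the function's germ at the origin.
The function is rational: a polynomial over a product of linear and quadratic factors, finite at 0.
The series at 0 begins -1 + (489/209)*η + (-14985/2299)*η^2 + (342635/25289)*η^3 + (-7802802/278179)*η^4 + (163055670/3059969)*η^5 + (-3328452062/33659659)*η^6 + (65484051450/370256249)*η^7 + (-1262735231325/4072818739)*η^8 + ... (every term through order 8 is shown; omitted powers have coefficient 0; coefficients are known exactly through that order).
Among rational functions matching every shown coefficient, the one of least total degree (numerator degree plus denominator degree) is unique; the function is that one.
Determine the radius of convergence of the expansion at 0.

The radius of convergence is -4/11 + (1/11)*sqrt(137).

No rational of total degree below 7 reproduces all 9 coefficients; solving the [1/6] Pade equations on them gives f(η) = (1 - 3*η/19)/(η**2 - 8*η/11 - 1)**3, whose expansion matches every shown term.
Denominator factor (η**2 - 8*η/11 - 1)^3: discriminant 548/121, real irrational roots 4/11 + (1/11)*sqrt(137) and 4/11 - (1/11)*sqrt(137); poles of order 3, moduli 4/11 + (1/11)*sqrt(137) and -4/11 + (1/11)*sqrt(137).
The radius of convergence is the smallest modulus among the singular points: -4/11 + (1/11)*sqrt(137).


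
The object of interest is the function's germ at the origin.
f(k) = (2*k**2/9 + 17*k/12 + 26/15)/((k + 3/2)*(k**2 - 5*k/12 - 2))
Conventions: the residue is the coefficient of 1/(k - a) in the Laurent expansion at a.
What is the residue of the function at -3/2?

The residue is 13/105.

At the order-1 pole -3/2 set g(k) = (k - (-3/2))*f(k) = (2*k**2/9 + 17*k/12 + 26/15)/(k**2 - 5*k/12 - 2).
Simple pole: residue = g(a) at a = -3/2, which is 13/105.


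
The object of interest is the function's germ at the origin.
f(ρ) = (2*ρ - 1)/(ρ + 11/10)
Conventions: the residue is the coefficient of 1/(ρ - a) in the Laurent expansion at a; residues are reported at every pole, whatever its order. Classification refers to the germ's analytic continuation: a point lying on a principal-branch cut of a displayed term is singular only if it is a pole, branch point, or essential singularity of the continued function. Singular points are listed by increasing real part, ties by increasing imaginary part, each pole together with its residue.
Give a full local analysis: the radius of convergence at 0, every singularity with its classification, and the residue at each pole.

Denominator factor (ρ + 11/10): pole of order 1 at -11/10, modulus 11/10.
The radius of convergence is the smallest modulus among the singular points: 11/10.
At the order-1 pole -11/10 set g(ρ) = (ρ - (-11/10))*f(ρ) = 2*ρ - 1.
Simple pole: residue = g(a) at a = -11/10, which is -16/5.

Radius of convergence at 0: 11/10.
At -11/10: a pole of order 1; residue -16/5.


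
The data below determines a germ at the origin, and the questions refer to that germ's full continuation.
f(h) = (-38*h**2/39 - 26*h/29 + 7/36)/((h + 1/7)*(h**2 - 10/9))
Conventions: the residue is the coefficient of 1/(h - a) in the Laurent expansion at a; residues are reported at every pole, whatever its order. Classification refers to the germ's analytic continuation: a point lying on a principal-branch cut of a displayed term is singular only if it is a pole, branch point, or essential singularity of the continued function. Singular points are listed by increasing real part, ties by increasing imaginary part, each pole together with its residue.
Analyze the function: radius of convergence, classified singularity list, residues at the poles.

Radius of convergence at 0: 1/7.
At -(1/3)*sqrt(10): a pole of order 1; residue -1516459/4352088 + (1734299/14506960)*sqrt(10).
At -1/7: a pole of order 1; residue -201263/725348.
At (1/3)*sqrt(10): a pole of order 1; residue -1516459/4352088 - (1734299/14506960)*sqrt(10).

Denominator factor (h**2 - 10/9): discriminant 40/9, real irrational roots (1/3)*sqrt(10) and -(1/3)*sqrt(10); poles of order 1, moduli (1/3)*sqrt(10) and (1/3)*sqrt(10).
Denominator factor (h + 1/7): pole of order 1 at -1/7, modulus 1/7.
The radius of convergence is the smallest modulus among the singular points: 1/7.
The factor h**2 - 10/9 splits as (h - a)(h - a') with a = -(1/3)*sqrt(10), a' = (1/3)*sqrt(10). At the order-1 pole a set g(h) = (h - a)*f(h) = [(-38*h**2/39 - 26*h/29 + 7/36)/(h + 1/7)] / (h - a').
Simple pole: residue = g(a) at a = -(1/3)*sqrt(10), which is -1516459/4352088 + (1734299/14506960)*sqrt(10).
At the order-1 pole -1/7 set g(h) = (h - (-1/7))*f(h) = (-38*h**2/39 - 26*h/29 + 7/36)/(h**2 - 10/9).
Simple pole: residue = g(a) at a = -1/7, which is -201263/725348.
The factor h**2 - 10/9 splits as (h - a)(h - a') with a = (1/3)*sqrt(10), a' = -(1/3)*sqrt(10). At the order-1 pole a set g(h) = (h - a)*f(h) = [(-38*h**2/39 - 26*h/29 + 7/36)/(h + 1/7)] / (h - a').
Simple pole: residue = g(a) at a = (1/3)*sqrt(10), which is -1516459/4352088 - (1734299/14506960)*sqrt(10).
List the singular points by increasing real part (a conjugate pair: the negative imaginary part first).


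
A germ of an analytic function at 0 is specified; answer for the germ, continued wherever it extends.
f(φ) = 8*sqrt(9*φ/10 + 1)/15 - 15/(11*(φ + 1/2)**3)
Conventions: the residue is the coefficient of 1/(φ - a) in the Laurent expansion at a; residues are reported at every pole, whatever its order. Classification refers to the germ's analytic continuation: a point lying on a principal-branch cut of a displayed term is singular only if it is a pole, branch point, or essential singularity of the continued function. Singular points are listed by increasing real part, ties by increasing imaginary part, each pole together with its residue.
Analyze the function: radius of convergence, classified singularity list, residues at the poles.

Radius of convergence at 0: 1/2.
At -10/9: an algebraic (square-root) branch point.
At -1/2: a pole of order 3; residue 0.

Denominator factor (φ + 1/2)^3: pole of order 3 at -1/2, modulus 1/2.
Branch term (8/15)*sqrt(1 - φ/(-10/9)): its argument vanishes at φ = -10/9, a square-root branch point, modulus 10/9.
The radius of convergence is the smallest modulus among the singular points: 1/2.
The branch term is analytic at -1/2 and contributes nothing to the residue; only the rational part matters.
At the order-3 pole -1/2 set g(φ) = (φ - (-1/2))^3*(rational part) = -15/11.
Order-3 pole: residue = g''(a)/2; g''(-1/2) = 0, so the residue is 0.
List the singular points by increasing real part (a conjugate pair: the negative imaginary part first).


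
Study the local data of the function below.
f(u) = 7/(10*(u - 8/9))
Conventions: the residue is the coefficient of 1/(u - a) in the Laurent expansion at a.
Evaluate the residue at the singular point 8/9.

The residue is 7/10.

At the order-1 pole 8/9 set g(u) = (u - (8/9))*f(u) = 7/10.
Simple pole: residue = g(a) at a = 8/9, which is 7/10.


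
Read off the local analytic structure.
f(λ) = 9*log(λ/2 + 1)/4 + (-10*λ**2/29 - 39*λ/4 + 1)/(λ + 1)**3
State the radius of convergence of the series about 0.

Denominator factor (λ + 1)^3: pole of order 3 at -1, modulus 1.
Branch term (9/4)*log(1 - λ/(-2)): its argument vanishes at λ = -2, a logarithmic branch point, modulus 2.
The radius of convergence is the smallest modulus among the singular points: 1.

The radius of convergence is 1.


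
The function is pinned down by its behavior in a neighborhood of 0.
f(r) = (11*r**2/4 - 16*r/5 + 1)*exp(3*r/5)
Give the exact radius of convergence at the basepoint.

The factor exp(3*r/5) is entire and contributes no finite singular point.
The polynomial part has no poles.
No finite singular points: the Taylor series at 0 converges everywhere.

The radius of convergence is infinite.


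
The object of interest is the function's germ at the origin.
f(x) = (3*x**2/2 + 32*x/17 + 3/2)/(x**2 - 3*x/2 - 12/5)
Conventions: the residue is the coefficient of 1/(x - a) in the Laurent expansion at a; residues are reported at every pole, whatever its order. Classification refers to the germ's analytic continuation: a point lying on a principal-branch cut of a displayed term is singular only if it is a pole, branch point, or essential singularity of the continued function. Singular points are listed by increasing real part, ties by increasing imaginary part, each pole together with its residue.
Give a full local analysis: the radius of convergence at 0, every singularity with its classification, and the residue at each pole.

Denominator factor (x**2 - 3*x/2 - 12/5): discriminant 237/20, real irrational roots 3/4 + (1/20)*sqrt(1185) and 3/4 - (1/20)*sqrt(1185); poles of order 1, moduli 3/4 + (1/20)*sqrt(1185) and -3/4 + (1/20)*sqrt(1185).
The radius of convergence is the smallest modulus among the singular points: -3/4 + (1/20)*sqrt(1185).
The factor x**2 - 3*x/2 - 12/5 splits as (x - a)(x - a') with a = 3/4 - (1/20)*sqrt(1185), a' = 3/4 + (1/20)*sqrt(1185). At the order-1 pole a set g(x) = (x - a)*f(x) = [3*x**2/2 + 32*x/17 + 3/2] / (x - a').
Simple pole: residue = g(a) at a = 3/4 - (1/20)*sqrt(1185), which is 281/136 - (3717/53720)*sqrt(1185).
The factor x**2 - 3*x/2 - 12/5 splits as (x - a)(x - a') with a = 3/4 + (1/20)*sqrt(1185), a' = 3/4 - (1/20)*sqrt(1185). At the order-1 pole a set g(x) = (x - a)*f(x) = [3*x**2/2 + 32*x/17 + 3/2] / (x - a').
Simple pole: residue = g(a) at a = 3/4 + (1/20)*sqrt(1185), which is 281/136 + (3717/53720)*sqrt(1185).
List the singular points by increasing real part (a conjugate pair: the negative imaginary part first).

Radius of convergence at 0: -3/4 + (1/20)*sqrt(1185).
At 3/4 - (1/20)*sqrt(1185): a pole of order 1; residue 281/136 - (3717/53720)*sqrt(1185).
At 3/4 + (1/20)*sqrt(1185): a pole of order 1; residue 281/136 + (3717/53720)*sqrt(1185).


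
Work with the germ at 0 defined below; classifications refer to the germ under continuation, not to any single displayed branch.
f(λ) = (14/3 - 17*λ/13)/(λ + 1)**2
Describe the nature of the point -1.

The denominator factor λ + 1 vanishes at -1 and appears to the power 2; the numerator there equals 233/39, nonzero, and no other factor vanishes.
Hence a pole whose order is the multiplicity, 2.

The point is a pole of order 2.


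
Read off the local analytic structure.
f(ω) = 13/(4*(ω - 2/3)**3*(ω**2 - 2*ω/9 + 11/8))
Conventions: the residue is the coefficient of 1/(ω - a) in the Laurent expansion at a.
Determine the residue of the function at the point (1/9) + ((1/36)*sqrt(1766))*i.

The factor ω**2 - 2*ω/9 + 11/8 splits as (ω - a)(ω - a') with a = (1/9) + ((1/36)*sqrt(1766))*i, a' = (1/9) - ((1/36)*sqrt(1766))*i. At the order-1 pole a set g(ω) = (ω - a)*f(ω) = [13/(4*(ω - 2/3)**3)] / (ω - a').
Simple pole: residue = g(a) at a = (1/9) + ((1/36)*sqrt(1766))*i, which is (7151976/47045881) - ((618911280/41541512923)*sqrt(1766))*i.

The residue is (7151976/47045881) - ((618911280/41541512923)*sqrt(1766))*i.


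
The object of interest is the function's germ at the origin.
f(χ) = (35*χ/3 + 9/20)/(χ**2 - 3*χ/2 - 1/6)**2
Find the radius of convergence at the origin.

Denominator factor (χ**2 - 3*χ/2 - 1/6)^2: discriminant 35/12, real irrational roots 3/4 + (1/12)*sqrt(105) and 3/4 - (1/12)*sqrt(105); poles of order 2, moduli 3/4 + (1/12)*sqrt(105) and -3/4 + (1/12)*sqrt(105).
The radius of convergence is the smallest modulus among the singular points: -3/4 + (1/12)*sqrt(105).

The radius of convergence is -3/4 + (1/12)*sqrt(105).


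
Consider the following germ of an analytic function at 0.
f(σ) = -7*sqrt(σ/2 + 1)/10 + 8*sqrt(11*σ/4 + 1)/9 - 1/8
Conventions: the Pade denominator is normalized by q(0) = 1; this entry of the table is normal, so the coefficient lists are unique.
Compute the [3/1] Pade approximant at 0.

The Pade approximant has numerator coefficients [23/360, 4906513/4239040, 241751/244560, -80023217/305210880]; denominator coefficients [1, 182855/105976].

Taylor coefficients needed (expand at 0): a_0 = 23/360, a_1 = 377/360, a_2 = -2357/2880, a_3 = 13247/11520, a_4 = -36571/18432.
Write the denominator as Q(σ) = 1 + q1*σ. Requiring Q*f - P = O(σ^5) with deg P <= 3 kills the coefficients of σ^4..σ^4 in Q*f:
  σ^4: a_4 + q1*a_3 = 0, i.e. -36571/18432 + (13247/11520)*q1 = 0.
Solving this linear system: q1 = 182855/105976.
The numerator is Q*f truncated at degree 3: P0 = a_0 = 23/360; P1 = a_1 + q1*a_0 = 4906513/4239040; P2 = a_2 + q1*a_1 = 241751/244560; P3 = a_3 + q1*a_2 = -80023217/305210880.


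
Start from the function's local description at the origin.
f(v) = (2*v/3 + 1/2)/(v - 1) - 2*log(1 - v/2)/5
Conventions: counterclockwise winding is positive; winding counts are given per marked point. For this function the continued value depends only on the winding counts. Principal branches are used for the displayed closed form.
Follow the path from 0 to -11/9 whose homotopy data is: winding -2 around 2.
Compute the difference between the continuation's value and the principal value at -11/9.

The rational part is single-valued and drops out of the difference; each branch term changes only by its own monodromy.
(-2/5)*log(1 - v/(2)): each positive loop around 2 adds 2*pi*i to the log, so winding -2 contributes (-2/5)*(-2)*2*pi*i = (8/5)*pi*i.
Summing the contributions at v = -11/9 gives (8/5)*pi*i.

Continued minus principal equals (8/5)*pi*i.


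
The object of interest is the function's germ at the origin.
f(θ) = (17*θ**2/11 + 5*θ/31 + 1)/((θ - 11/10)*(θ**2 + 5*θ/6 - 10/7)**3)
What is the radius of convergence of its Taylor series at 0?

The radius of convergence is -5/12 + (1/84)*sqrt(11305).

Denominator factor (θ**2 + 5*θ/6 - 10/7)^3: discriminant 1615/252, real irrational roots -5/12 + (1/84)*sqrt(11305) and -5/12 - (1/84)*sqrt(11305); poles of order 3, moduli -5/12 + (1/84)*sqrt(11305) and 5/12 + (1/84)*sqrt(11305).
Denominator factor (θ - 11/10): pole of order 1 at 11/10, modulus 11/10.
The radius of convergence is the smallest modulus among the singular points: -5/12 + (1/84)*sqrt(11305).


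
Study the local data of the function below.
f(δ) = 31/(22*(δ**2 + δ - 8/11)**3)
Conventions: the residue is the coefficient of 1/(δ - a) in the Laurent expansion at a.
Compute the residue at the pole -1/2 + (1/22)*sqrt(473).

The residue is (1023/79507)*sqrt(473).

The factor δ**2 + δ - 8/11 splits as (δ - a)(δ - a') with a = -1/2 + (1/22)*sqrt(473), a' = -1/2 - (1/22)*sqrt(473). At the order-3 pole a set g(δ) = (δ - a)^3*f(δ) = [31/22] / (δ - a')^3.
Order-3 pole: residue = g''(a)/2; g''(-1/2 + (1/22)*sqrt(473)) = (2046/79507)*sqrt(473), so the residue is (1023/79507)*sqrt(473).


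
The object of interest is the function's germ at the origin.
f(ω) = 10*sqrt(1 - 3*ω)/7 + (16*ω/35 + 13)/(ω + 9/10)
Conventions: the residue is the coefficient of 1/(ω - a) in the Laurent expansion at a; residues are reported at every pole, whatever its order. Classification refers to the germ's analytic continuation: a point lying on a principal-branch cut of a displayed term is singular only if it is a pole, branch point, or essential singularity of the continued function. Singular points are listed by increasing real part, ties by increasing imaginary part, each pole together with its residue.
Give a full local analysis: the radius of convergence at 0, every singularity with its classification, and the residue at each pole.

Radius of convergence at 0: 1/3.
At -9/10: a pole of order 1; residue 2203/175.
At 1/3: an algebraic (square-root) branch point.

Denominator factor (ω + 9/10): pole of order 1 at -9/10, modulus 9/10.
Branch term (10/7)*sqrt(1 - ω/(1/3)): its argument vanishes at ω = 1/3, a square-root branch point, modulus 1/3.
The radius of convergence is the smallest modulus among the singular points: 1/3.
The branch term is analytic at -9/10 and contributes nothing to the residue; only the rational part matters.
At the order-1 pole -9/10 set g(ω) = (ω - (-9/10))*(rational part) = 16*ω/35 + 13.
Simple pole: residue = g(a) at a = -9/10, which is 2203/175.
List the singular points by increasing real part (a conjugate pair: the negative imaginary part first).


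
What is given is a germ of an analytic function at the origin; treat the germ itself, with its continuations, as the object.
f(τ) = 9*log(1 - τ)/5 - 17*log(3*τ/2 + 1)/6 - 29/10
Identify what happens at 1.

The point is a logarithmic branch point.

The term (9/5)*log(1 - τ/(1)) has argument 1 - 1/(1) = 0 at 1: a logarithmic (infinitely-sheeted) branch point; the remaining terms are analytic or single-valued there.


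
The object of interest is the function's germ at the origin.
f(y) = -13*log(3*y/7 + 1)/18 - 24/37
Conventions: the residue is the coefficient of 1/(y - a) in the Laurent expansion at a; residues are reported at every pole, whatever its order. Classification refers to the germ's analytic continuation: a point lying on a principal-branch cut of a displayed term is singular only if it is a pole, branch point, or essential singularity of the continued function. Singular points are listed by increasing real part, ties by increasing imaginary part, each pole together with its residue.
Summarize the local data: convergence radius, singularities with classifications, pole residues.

Branch term (-13/18)*log(1 - y/(-7/3)): its argument vanishes at y = -7/3, a logarithmic branch point, modulus 7/3.
The radius of convergence is the smallest modulus among the singular points: 7/3.

Radius of convergence at 0: 7/3.
At -7/3: a logarithmic branch point.


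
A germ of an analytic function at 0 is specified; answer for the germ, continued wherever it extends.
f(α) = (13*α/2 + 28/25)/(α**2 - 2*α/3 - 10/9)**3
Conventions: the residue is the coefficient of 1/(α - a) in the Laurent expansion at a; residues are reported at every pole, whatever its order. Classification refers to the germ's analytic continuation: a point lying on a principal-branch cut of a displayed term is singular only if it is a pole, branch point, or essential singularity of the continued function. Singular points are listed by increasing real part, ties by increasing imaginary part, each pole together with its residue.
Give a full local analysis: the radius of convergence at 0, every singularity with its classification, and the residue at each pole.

Denominator factor (α**2 - 2*α/3 - 10/9)^3: discriminant 44/9, real irrational roots 1/3 + (1/3)*sqrt(11) and 1/3 - (1/3)*sqrt(11); poles of order 3, moduli 1/3 + (1/3)*sqrt(11) and -1/3 + (1/3)*sqrt(11).
The radius of convergence is the smallest modulus among the singular points: -1/3 + (1/3)*sqrt(11).
The factor α**2 - 2*α/3 - 10/9 splits as (α - a)(α - a') with a = 1/3 - (1/3)*sqrt(11), a' = 1/3 + (1/3)*sqrt(11). At the order-3 pole a set g(α) = (α - a)^3*f(α) = [13*α/2 + 28/25] / (α - a')^3.
Order-3 pole: residue = g''(a)/2; g''(1/3 - (1/3)*sqrt(11)) = -(119799/532400)*sqrt(11), so the residue is -(119799/1064800)*sqrt(11).
The factor α**2 - 2*α/3 - 10/9 splits as (α - a)(α - a') with a = 1/3 + (1/3)*sqrt(11), a' = 1/3 - (1/3)*sqrt(11). At the order-3 pole a set g(α) = (α - a)^3*f(α) = [13*α/2 + 28/25] / (α - a')^3.
Order-3 pole: residue = g''(a)/2; g''(1/3 + (1/3)*sqrt(11)) = (119799/532400)*sqrt(11), so the residue is (119799/1064800)*sqrt(11).
List the singular points by increasing real part (a conjugate pair: the negative imaginary part first).

Radius of convergence at 0: -1/3 + (1/3)*sqrt(11).
At 1/3 - (1/3)*sqrt(11): a pole of order 3; residue -(119799/1064800)*sqrt(11).
At 1/3 + (1/3)*sqrt(11): a pole of order 3; residue (119799/1064800)*sqrt(11).


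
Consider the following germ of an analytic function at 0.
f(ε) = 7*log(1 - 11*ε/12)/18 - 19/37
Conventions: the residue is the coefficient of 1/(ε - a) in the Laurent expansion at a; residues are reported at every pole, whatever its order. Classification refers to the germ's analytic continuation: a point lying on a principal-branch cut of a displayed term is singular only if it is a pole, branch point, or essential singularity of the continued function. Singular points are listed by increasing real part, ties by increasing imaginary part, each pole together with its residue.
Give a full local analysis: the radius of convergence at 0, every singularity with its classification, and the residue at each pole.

Radius of convergence at 0: 12/11.
At 12/11: a logarithmic branch point.

Branch term (7/18)*log(1 - ε/(12/11)): its argument vanishes at ε = 12/11, a logarithmic branch point, modulus 12/11.
The radius of convergence is the smallest modulus among the singular points: 12/11.


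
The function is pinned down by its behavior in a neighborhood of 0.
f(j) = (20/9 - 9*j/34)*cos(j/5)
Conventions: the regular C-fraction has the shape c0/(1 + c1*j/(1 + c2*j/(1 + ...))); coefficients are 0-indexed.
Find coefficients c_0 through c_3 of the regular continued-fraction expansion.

The regular C-fraction coefficients are [20/9, 81/680, -15809/55080, 68/405].

Taylor coefficients (expand at 0): a_0 = 20/9, a_1 = -9/34, a_2 = -2/45, a_3 = 9/1700.
c0 = a_0 = 20/9. Peel one level at a time: if S = 1 + c*j/S' with S'(0) = 1, then c is the j-coefficient of S and S' = c*j/(S - 1).
S_1 = c0/f = 1 + (81/680)*j + (15809/462400)*j^2 + ...; c1 = 81/680.
S_2 = c1*j/(S_1 - 1) = 1 + (-15809/55080)*j + (15809/328050)*j^2 + ...; c2 = -15809/55080.
S_3 = c2*j/(S_2 - 1) = 1 + (68/405)*j + ...; c3 = 68/405.


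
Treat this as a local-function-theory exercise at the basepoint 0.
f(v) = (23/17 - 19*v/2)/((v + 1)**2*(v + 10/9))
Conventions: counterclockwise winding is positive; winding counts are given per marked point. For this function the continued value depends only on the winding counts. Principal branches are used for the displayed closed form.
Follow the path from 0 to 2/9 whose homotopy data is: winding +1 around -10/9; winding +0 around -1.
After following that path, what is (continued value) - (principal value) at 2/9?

Continued minus principal equals 0.

The function is rational, hence single-valued: continuing it around any pole returns the same value, so the difference is 0.


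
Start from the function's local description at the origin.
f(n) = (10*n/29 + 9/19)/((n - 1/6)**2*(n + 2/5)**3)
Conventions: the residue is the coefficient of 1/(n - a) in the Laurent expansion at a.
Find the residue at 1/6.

The residue is -623970000/46020071.

At the order-2 pole 1/6 set g(n) = (n - (1/6))^2*f(n) = (10*n/29 + 9/19)/(n + 2/5)**3.
Order-2 pole: residue = g'(a); g'(1/6) = -623970000/46020071, so the residue is -623970000/46020071.


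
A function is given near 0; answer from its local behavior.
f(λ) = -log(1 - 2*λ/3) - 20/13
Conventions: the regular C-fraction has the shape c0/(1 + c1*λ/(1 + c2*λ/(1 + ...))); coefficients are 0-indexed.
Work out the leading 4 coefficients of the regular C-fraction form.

Taylor coefficients (expand at 0): a_0 = -20/13, a_1 = 2/3, a_2 = 2/9, a_3 = 8/81.
c0 = a_0 = -20/13. Peel one level at a time: if S = 1 + c*λ/S' with S'(0) = 1, then c is the λ-coefficient of S and S' = c*λ/(S - 1).
S_1 = c0/f = 1 + (13/30)*λ + (299/900)*λ^2 + ...; c1 = 13/30.
S_2 = c1*λ/(S_1 - 1) = 1 + (-23/30)*λ + (-1/27)*λ^2 + ...; c2 = -23/30.
S_3 = c2*λ/(S_2 - 1) = 1 + (-10/207)*λ + ...; c3 = -10/207.

The regular C-fraction coefficients are [-20/13, 13/30, -23/30, -10/207].


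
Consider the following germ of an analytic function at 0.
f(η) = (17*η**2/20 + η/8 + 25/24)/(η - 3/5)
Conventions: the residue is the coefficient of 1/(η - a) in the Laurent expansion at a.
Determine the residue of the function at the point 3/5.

The residue is 1067/750.

At the order-1 pole 3/5 set g(η) = (η - (3/5))*f(η) = 17*η**2/20 + η/8 + 25/24.
Simple pole: residue = g(a) at a = 3/5, which is 1067/750.


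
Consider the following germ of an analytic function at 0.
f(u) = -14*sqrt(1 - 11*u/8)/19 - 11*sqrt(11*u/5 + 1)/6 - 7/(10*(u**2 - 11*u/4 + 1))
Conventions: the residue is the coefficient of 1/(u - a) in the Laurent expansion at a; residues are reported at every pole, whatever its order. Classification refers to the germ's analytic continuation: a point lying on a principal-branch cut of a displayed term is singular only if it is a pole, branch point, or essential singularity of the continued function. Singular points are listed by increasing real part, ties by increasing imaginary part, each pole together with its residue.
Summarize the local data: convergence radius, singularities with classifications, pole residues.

Radius of convergence at 0: 11/8 - (1/8)*sqrt(57).
At -5/11: an algebraic (square-root) branch point.
At 11/8 - (1/8)*sqrt(57): a pole of order 1; residue (14/285)*sqrt(57).
At 8/11: an algebraic (square-root) branch point.
At 11/8 + (1/8)*sqrt(57): a pole of order 1; residue -(14/285)*sqrt(57).

Denominator factor (u**2 - 11*u/4 + 1): discriminant 57/16, real irrational roots 11/8 + (1/8)*sqrt(57) and 11/8 - (1/8)*sqrt(57); poles of order 1, moduli 11/8 + (1/8)*sqrt(57) and 11/8 - (1/8)*sqrt(57).
Branch term (-11/6)*sqrt(1 - u/(-5/11)): its argument vanishes at u = -5/11, a square-root branch point, modulus 5/11.
Branch term (-14/19)*sqrt(1 - u/(8/11)): its argument vanishes at u = 8/11, a square-root branch point, modulus 8/11.
The radius of convergence is the smallest modulus among the singular points: 11/8 - (1/8)*sqrt(57).
The branch terms are analytic at 11/8 - (1/8)*sqrt(57) and contribute nothing to the residue; only the rational part matters.
The factor u**2 - 11*u/4 + 1 splits as (u - a)(u - a') with a = 11/8 - (1/8)*sqrt(57), a' = 11/8 + (1/8)*sqrt(57). At the order-1 pole a set g(u) = (u - a)*(rational part) = [-7/10] / (u - a').
Simple pole: residue = g(a) at a = 11/8 - (1/8)*sqrt(57), which is (14/285)*sqrt(57).
The branch terms are analytic at 11/8 + (1/8)*sqrt(57) and contribute nothing to the residue; only the rational part matters.
The factor u**2 - 11*u/4 + 1 splits as (u - a)(u - a') with a = 11/8 + (1/8)*sqrt(57), a' = 11/8 - (1/8)*sqrt(57). At the order-1 pole a set g(u) = (u - a)*(rational part) = [-7/10] / (u - a').
Simple pole: residue = g(a) at a = 11/8 + (1/8)*sqrt(57), which is -(14/285)*sqrt(57).
List the singular points by increasing real part (a conjugate pair: the negative imaginary part first).


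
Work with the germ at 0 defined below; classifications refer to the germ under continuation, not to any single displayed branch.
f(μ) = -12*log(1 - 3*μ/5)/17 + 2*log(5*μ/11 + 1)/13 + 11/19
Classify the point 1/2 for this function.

The point is a regular point.

There is no denominator, hence no pole anywhere.
Branch term log(1 - μ/(-11/5)): argument at 1/2 is 27/22, nonzero, so 1/2 is not its branch point (a point on a principal cut is still regular for the continued germ).
Branch term log(1 - μ/(5/3)): argument at 1/2 is 7/10, nonzero, so 1/2 is not its branch point (a point on a principal cut is still regular for the continued germ).
So the germ continues analytically to 1/2.


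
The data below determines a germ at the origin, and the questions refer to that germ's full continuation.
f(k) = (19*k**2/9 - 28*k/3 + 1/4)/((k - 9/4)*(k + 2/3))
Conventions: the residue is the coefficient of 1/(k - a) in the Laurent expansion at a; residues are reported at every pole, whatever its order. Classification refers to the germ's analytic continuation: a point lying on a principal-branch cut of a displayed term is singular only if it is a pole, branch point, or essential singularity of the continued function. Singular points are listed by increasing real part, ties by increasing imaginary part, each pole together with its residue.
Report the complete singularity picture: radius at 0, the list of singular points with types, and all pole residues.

Radius of convergence at 0: 2/3.
At -2/3: a pole of order 1; residue -343/135.
At 9/4: a pole of order 1; residue -69/20.

Denominator factor (k - 9/4): pole of order 1 at 9/4, modulus 9/4.
Denominator factor (k + 2/3): pole of order 1 at -2/3, modulus 2/3.
The radius of convergence is the smallest modulus among the singular points: 2/3.
At the order-1 pole -2/3 set g(k) = (k - (-2/3))*f(k) = (19*k**2/9 - 28*k/3 + 1/4)/(k - 9/4).
Simple pole: residue = g(a) at a = -2/3, which is -343/135.
At the order-1 pole 9/4 set g(k) = (k - (9/4))*f(k) = (19*k**2/9 - 28*k/3 + 1/4)/(k + 2/3).
Simple pole: residue = g(a) at a = 9/4, which is -69/20.
List the singular points by increasing real part (a conjugate pair: the negative imaginary part first).


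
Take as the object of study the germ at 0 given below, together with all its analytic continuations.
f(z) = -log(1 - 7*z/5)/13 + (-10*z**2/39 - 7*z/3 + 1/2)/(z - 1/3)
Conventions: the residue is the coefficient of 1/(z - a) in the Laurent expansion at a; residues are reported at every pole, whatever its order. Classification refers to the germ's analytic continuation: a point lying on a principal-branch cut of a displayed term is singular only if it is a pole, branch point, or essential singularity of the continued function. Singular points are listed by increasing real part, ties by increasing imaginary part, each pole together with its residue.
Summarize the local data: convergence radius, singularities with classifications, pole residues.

Radius of convergence at 0: 1/3.
At 1/3: a pole of order 1; residue -215/702.
At 5/7: a logarithmic branch point.

Denominator factor (z - 1/3): pole of order 1 at 1/3, modulus 1/3.
Branch term (-1/13)*log(1 - z/(5/7)): its argument vanishes at z = 5/7, a logarithmic branch point, modulus 5/7.
The radius of convergence is the smallest modulus among the singular points: 1/3.
The branch term is analytic at 1/3 and contributes nothing to the residue; only the rational part matters.
At the order-1 pole 1/3 set g(z) = (z - (1/3))*(rational part) = -10*z**2/39 - 7*z/3 + 1/2.
Simple pole: residue = g(a) at a = 1/3, which is -215/702.
List the singular points by increasing real part (a conjugate pair: the negative imaginary part first).


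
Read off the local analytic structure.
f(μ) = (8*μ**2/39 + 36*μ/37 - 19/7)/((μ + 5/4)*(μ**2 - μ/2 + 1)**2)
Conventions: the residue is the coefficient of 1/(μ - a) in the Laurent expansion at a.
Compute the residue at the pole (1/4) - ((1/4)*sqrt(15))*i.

The factor μ**2 - μ/2 + 1 splits as (μ - a)(μ - a') with a = (1/4) - ((1/4)*sqrt(15))*i, a' = (1/4) + ((1/4)*sqrt(15))*i. At the order-2 pole a set g(μ) = (μ - a)^2*f(μ) = [(8*μ**2/39 + 36*μ/37 - 19/7)/(μ + 5/4)] / (μ - a')^2.
Order-2 pole: residue = g'(a); g'((1/4) - ((1/4)*sqrt(15))*i) = (4667456/26272701) - ((90157568/656817525)*sqrt(15))*i, so the residue is (4667456/26272701) - ((90157568/656817525)*sqrt(15))*i.

The residue is (4667456/26272701) - ((90157568/656817525)*sqrt(15))*i.


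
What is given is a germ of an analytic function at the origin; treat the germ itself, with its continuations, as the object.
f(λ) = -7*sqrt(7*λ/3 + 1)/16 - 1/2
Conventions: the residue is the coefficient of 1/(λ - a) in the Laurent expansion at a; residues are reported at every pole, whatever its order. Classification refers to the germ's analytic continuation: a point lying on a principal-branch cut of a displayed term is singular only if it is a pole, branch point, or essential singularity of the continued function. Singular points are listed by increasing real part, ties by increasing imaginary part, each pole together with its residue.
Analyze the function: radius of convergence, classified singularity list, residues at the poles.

Branch term (-7/16)*sqrt(1 - λ/(-3/7)): its argument vanishes at λ = -3/7, a square-root branch point, modulus 3/7.
The radius of convergence is the smallest modulus among the singular points: 3/7.

Radius of convergence at 0: 3/7.
At -3/7: an algebraic (square-root) branch point.


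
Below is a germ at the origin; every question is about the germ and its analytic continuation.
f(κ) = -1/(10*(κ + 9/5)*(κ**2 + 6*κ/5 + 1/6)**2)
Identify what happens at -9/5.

The denominator factor κ + 9/5 vanishes at -9/5 and appears to the power 1; the numerator there equals -1/10, nonzero, and no other factor vanishes.
Hence a pole whose order is the multiplicity, 1.

The point is a pole of order 1.


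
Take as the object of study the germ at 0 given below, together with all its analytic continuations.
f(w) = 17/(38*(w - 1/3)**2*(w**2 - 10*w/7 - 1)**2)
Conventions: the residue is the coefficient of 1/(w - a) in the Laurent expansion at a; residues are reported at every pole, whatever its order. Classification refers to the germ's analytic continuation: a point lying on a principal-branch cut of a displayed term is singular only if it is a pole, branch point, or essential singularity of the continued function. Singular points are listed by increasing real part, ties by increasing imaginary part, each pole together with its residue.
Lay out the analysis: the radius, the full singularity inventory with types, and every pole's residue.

Radius of convergence at 0: 1/3.
At 5/7 - (1/7)*sqrt(74): a pole of order 2; residue 202419/1510633 + (2965655763/132355620928)*sqrt(74).
At 1/3: a pole of order 2; residue -404838/1510633.
At 5/7 + (1/7)*sqrt(74): a pole of order 2; residue 202419/1510633 - (2965655763/132355620928)*sqrt(74).

Denominator factor (w**2 - 10*w/7 - 1)^2: discriminant 296/49, real irrational roots 5/7 + (1/7)*sqrt(74) and 5/7 - (1/7)*sqrt(74); poles of order 2, moduli 5/7 + (1/7)*sqrt(74) and -5/7 + (1/7)*sqrt(74).
Denominator factor (w - 1/3)^2: pole of order 2 at 1/3, modulus 1/3.
The radius of convergence is the smallest modulus among the singular points: 1/3.
The factor w**2 - 10*w/7 - 1 splits as (w - a)(w - a') with a = 5/7 - (1/7)*sqrt(74), a' = 5/7 + (1/7)*sqrt(74). At the order-2 pole a set g(w) = (w - a)^2*f(w) = [17/(38*(w - 1/3)**2)] / (w - a')^2.
Order-2 pole: residue = g'(a); g'(5/7 - (1/7)*sqrt(74)) = 202419/1510633 + (2965655763/132355620928)*sqrt(74), so the residue is 202419/1510633 + (2965655763/132355620928)*sqrt(74).
At the order-2 pole 1/3 set g(w) = (w - (1/3))^2*f(w) = 17/(38*(w**2 - 10*w/7 - 1)**2).
Order-2 pole: residue = g'(a); g'(1/3) = -404838/1510633, so the residue is -404838/1510633.
The factor w**2 - 10*w/7 - 1 splits as (w - a)(w - a') with a = 5/7 + (1/7)*sqrt(74), a' = 5/7 - (1/7)*sqrt(74). At the order-2 pole a set g(w) = (w - a)^2*f(w) = [17/(38*(w - 1/3)**2)] / (w - a')^2.
Order-2 pole: residue = g'(a); g'(5/7 + (1/7)*sqrt(74)) = 202419/1510633 - (2965655763/132355620928)*sqrt(74), so the residue is 202419/1510633 - (2965655763/132355620928)*sqrt(74).
List the singular points by increasing real part (a conjugate pair: the negative imaginary part first).


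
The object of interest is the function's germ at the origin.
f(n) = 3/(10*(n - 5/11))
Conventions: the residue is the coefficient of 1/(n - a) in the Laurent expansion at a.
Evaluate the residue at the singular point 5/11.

At the order-1 pole 5/11 set g(n) = (n - (5/11))*f(n) = 3/10.
Simple pole: residue = g(a) at a = 5/11, which is 3/10.

The residue is 3/10.


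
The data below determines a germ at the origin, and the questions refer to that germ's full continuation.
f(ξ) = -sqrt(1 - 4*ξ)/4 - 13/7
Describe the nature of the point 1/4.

The point is an algebraic (square-root) branch point.

The term (-1/4)*sqrt(1 - ξ/(1/4)) has argument 1 - 1/4/(1/4) = 0 at 1/4: a square-root (algebraic, two-sheeted) branch point; the remaining terms are analytic or single-valued there.


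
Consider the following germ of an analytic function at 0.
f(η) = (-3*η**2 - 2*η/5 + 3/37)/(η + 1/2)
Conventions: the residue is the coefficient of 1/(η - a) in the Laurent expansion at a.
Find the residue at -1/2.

The residue is -347/740.

At the order-1 pole -1/2 set g(η) = (η - (-1/2))*f(η) = -3*η**2 - 2*η/5 + 3/37.
Simple pole: residue = g(a) at a = -1/2, which is -347/740.


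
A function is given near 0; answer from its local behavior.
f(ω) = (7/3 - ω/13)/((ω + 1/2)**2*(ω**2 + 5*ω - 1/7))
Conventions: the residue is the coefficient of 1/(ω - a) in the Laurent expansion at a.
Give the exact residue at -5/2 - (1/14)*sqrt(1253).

The factor ω**2 + 5*ω - 1/7 splits as (ω - a)(ω - a') with a = -5/2 - (1/14)*sqrt(1253), a' = -5/2 + (1/14)*sqrt(1253). At the order-1 pole a set g(ω) = (ω - a)*f(ω) = [(7/3 - ω/13)/(ω + 1/2)**2] / (ω - a').
Simple pole: residue = g(a) at a = -5/2 - (1/14)*sqrt(1253), which is 142226/175071 - (247478/10445903)*sqrt(1253).

The residue is 142226/175071 - (247478/10445903)*sqrt(1253).


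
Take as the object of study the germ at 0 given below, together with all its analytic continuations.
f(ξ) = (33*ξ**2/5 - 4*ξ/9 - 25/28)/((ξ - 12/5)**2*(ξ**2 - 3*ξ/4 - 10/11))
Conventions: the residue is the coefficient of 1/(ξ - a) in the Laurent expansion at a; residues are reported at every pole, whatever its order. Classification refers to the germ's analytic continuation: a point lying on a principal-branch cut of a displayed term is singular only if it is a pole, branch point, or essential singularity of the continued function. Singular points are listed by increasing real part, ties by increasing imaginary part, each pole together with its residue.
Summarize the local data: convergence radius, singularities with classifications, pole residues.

Denominator factor (ξ**2 - 3*ξ/4 - 10/11): discriminant 739/176, real irrational roots 3/8 + (1/88)*sqrt(8129) and 3/8 - (1/88)*sqrt(8129); poles of order 1, moduli 3/8 + (1/88)*sqrt(8129) and -3/8 + (1/88)*sqrt(8129).
Denominator factor (ξ - 12/5)^2: pole of order 2 at 12/5, modulus 12/5.
The radius of convergence is the smallest modulus among the singular points: -3/8 + (1/88)*sqrt(8129).
The factor ξ**2 - 3*ξ/4 - 10/11 splits as (ξ - a)(ξ - a') with a = 3/8 - (1/88)*sqrt(8129), a' = 3/8 + (1/88)*sqrt(8129). At the order-1 pole a set g(ξ) = (ξ - a)*f(ξ) = [(33*ξ**2/5 - 4*ξ/9 - 25/28)/(ξ - 12/5)**2] / (ξ - a').
Simple pole: residue = g(a) at a = 3/8 - (1/88)*sqrt(8129), which is 3867291835/1419104736 - (11009674885/349572799968)*sqrt(8129).
The factor ξ**2 - 3*ξ/4 - 10/11 splits as (ξ - a)(ξ - a') with a = 3/8 + (1/88)*sqrt(8129), a' = 3/8 - (1/88)*sqrt(8129). At the order-1 pole a set g(ξ) = (ξ - a)*f(ξ) = [(33*ξ**2/5 - 4*ξ/9 - 25/28)/(ξ - 12/5)**2] / (ξ - a').
Simple pole: residue = g(a) at a = 3/8 + (1/88)*sqrt(8129), which is 3867291835/1419104736 + (11009674885/349572799968)*sqrt(8129).
At the order-2 pole 12/5 set g(ξ) = (ξ - (12/5))^2*f(ξ) = (33*ξ**2/5 - 4*ξ/9 - 25/28)/(ξ**2 - 3*ξ/4 - 10/11).
Order-2 pole: residue = g'(a); g'(12/5) = -3867291835/709552368, so the residue is -3867291835/709552368.
List the singular points by increasing real part (a conjugate pair: the negative imaginary part first).

Radius of convergence at 0: -3/8 + (1/88)*sqrt(8129).
At 3/8 - (1/88)*sqrt(8129): a pole of order 1; residue 3867291835/1419104736 - (11009674885/349572799968)*sqrt(8129).
At 3/8 + (1/88)*sqrt(8129): a pole of order 1; residue 3867291835/1419104736 + (11009674885/349572799968)*sqrt(8129).
At 12/5: a pole of order 2; residue -3867291835/709552368.


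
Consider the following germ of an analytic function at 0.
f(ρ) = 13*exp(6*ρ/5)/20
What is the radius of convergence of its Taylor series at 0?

The radius of convergence is infinite.

The factor exp(6*ρ/5) is entire and contributes no finite singular point.
The polynomial part has no poles.
No finite singular points: the Taylor series at 0 converges everywhere.


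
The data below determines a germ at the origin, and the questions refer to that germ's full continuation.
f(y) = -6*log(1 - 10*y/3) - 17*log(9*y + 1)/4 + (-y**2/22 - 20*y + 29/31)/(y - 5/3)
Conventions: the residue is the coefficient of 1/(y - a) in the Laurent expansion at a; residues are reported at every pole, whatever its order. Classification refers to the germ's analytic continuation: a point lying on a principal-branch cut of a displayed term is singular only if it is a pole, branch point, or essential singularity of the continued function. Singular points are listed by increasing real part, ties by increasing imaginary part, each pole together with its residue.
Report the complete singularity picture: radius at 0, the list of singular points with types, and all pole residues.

Radius of convergence at 0: 1/9.
At -1/9: a logarithmic branch point.
At 3/10: a logarithmic branch point.
At 5/3: a pole of order 1; residue -199633/6138.

Denominator factor (y - 5/3): pole of order 1 at 5/3, modulus 5/3.
Branch term (-6)*log(1 - y/(3/10)): its argument vanishes at y = 3/10, a logarithmic branch point, modulus 3/10.
Branch term (-17/4)*log(1 - y/(-1/9)): its argument vanishes at y = -1/9, a logarithmic branch point, modulus 1/9.
The radius of convergence is the smallest modulus among the singular points: 1/9.
The branch terms are analytic at 5/3 and contribute nothing to the residue; only the rational part matters.
At the order-1 pole 5/3 set g(y) = (y - (5/3))*(rational part) = -y**2/22 - 20*y + 29/31.
Simple pole: residue = g(a) at a = 5/3, which is -199633/6138.
List the singular points by increasing real part (a conjugate pair: the negative imaginary part first).
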